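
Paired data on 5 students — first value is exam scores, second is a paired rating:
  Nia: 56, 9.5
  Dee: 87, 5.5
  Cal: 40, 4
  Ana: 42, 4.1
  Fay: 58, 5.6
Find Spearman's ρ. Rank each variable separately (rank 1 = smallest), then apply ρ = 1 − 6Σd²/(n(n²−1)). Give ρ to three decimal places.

0.600

Ranks of variable 1: 3, 5, 1, 2, 4
Ranks of variable 2: 5, 3, 1, 2, 4
d = r₁ − r₂: -2, 2, 0, 0, 0
d²: 4, 4, 0, 0, 0; Σd² = 8
ρ = 1 − 6·8/(5·24) = 1 − 48/120 = 0.600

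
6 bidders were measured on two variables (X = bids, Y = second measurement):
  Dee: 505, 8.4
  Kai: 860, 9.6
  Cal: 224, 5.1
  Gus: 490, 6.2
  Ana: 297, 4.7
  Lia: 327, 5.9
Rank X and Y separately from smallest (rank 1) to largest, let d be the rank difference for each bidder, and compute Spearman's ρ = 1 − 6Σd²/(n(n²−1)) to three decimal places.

Ranks of variable 1: 5, 6, 1, 4, 2, 3
Ranks of variable 2: 5, 6, 2, 4, 1, 3
d = r₁ − r₂: 0, 0, -1, 0, 1, 0
d²: 0, 0, 1, 0, 1, 0; Σd² = 2
ρ = 1 − 6·2/(6·35) = 1 − 12/210 = 0.943

0.943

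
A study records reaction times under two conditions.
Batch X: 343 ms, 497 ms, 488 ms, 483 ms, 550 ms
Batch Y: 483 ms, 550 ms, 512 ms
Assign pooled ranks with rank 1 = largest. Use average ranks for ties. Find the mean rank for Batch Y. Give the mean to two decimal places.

3.67

Sorted (descending): 550, 550, 512, 497, 488, 483, 483, 343
The 2 values of 550 occupy positions 1–2 → average rank (1+2)/2 = 1.5.
The 2 values of 483 occupy positions 6–7 → average rank (6+7)/2 = 6.5.
Batch Y values → pooled ranks: 483→6.5, 550→1.5, 512→3
Mean rank = (6.5 + 1.5 + 3) / 3 = 3.67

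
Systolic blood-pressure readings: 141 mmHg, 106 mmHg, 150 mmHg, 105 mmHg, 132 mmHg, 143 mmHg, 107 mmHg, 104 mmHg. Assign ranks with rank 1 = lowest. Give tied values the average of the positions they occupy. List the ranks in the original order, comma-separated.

Sorted (ascending): 104, 105, 106, 107, 132, 141, 143, 150
No ties — each value takes its position as its rank.

6, 3, 8, 2, 5, 7, 4, 1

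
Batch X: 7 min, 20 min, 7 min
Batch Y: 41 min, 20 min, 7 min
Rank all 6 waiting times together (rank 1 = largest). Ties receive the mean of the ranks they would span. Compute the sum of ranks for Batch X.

Sorted (descending): 41, 20, 20, 7, 7, 7
The 2 values of 20 occupy positions 2–3 → average rank (2+3)/2 = 2.5.
The 3 values of 7 occupy positions 4–6 → average rank 5.
Batch X values → pooled ranks: 7→5, 20→2.5, 7→5
Rank sum = 5 + 2.5 + 5 = 12.5

12.5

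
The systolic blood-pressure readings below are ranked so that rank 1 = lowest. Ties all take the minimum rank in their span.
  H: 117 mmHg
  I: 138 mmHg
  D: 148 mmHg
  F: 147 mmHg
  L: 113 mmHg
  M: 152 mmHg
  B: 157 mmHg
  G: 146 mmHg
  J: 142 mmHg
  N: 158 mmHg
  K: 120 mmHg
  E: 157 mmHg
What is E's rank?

Sorted (ascending): 113, 117, 120, 138, 142, 146, 147, 148, 152, 157, 157, 158
The 2 values of 157 occupy positions 10–11 → each gets rank 10.
E has value 157 mmHg → rank 10.

10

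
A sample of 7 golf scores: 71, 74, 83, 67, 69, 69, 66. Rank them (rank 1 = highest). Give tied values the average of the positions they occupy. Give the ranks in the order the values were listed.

Sorted (descending): 83, 74, 71, 69, 69, 67, 66
The 2 values of 69 occupy positions 4–5 → average rank (4+5)/2 = 4.5.

3, 2, 1, 6, 4.5, 4.5, 7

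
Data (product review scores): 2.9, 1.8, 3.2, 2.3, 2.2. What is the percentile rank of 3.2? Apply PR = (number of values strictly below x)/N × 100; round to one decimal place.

N = 5.
Strictly below 3.2: 4. Equal to 3.2: 1.
PR = 4/5 × 100 = 80.0

80.0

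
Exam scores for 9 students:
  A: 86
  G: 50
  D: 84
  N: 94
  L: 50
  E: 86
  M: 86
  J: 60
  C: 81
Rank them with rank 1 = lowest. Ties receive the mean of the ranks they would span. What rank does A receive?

7

Sorted (ascending): 50, 50, 60, 81, 84, 86, 86, 86, 94
The 2 values of 50 occupy positions 1–2 → average rank (1+2)/2 = 1.5.
The 3 values of 86 occupy positions 6–8 → average rank 7.
A has value 86 → rank 7.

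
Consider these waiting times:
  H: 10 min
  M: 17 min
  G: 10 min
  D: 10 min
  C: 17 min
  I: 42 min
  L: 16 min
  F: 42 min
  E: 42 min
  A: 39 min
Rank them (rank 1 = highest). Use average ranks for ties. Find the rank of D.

Sorted (descending): 42, 42, 42, 39, 17, 17, 16, 10, 10, 10
The 3 values of 42 occupy positions 1–3 → average rank 2.
The 2 values of 17 occupy positions 5–6 → average rank (5+6)/2 = 5.5.
The 3 values of 10 occupy positions 8–10 → average rank 9.
D has value 10 min → rank 9.

9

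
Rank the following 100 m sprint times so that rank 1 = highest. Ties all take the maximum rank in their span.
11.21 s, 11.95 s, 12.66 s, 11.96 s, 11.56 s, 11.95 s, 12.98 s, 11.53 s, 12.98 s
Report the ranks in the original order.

Sorted (descending): 12.98, 12.98, 12.66, 11.96, 11.95, 11.95, 11.56, 11.53, 11.21
The 2 values of 12.98 occupy positions 1–2 → each gets rank 2.
The 2 values of 11.95 occupy positions 5–6 → each gets rank 6.

9, 6, 3, 4, 7, 6, 2, 8, 2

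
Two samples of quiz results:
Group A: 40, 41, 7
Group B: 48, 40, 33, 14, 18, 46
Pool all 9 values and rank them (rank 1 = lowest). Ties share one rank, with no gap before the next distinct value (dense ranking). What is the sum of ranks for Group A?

Sorted (ascending): 7, 14, 18, 33, 40, 40, 41, 46, 48
The 2 values of 40 share dense rank 5.
Remaining distinct values take the next consecutive integers.
Group A values → pooled ranks: 40→5, 41→6, 7→1
Rank sum = 5 + 6 + 1 = 12

12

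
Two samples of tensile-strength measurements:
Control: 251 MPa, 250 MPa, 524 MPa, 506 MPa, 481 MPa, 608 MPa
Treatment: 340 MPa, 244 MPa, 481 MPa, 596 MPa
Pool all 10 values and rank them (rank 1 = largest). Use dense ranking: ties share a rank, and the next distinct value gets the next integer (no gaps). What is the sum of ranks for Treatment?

Sorted (descending): 608, 596, 524, 506, 481, 481, 340, 251, 250, 244
The 2 values of 481 share dense rank 5.
Remaining distinct values take the next consecutive integers.
Treatment values → pooled ranks: 340→6, 244→9, 481→5, 596→2
Rank sum = 6 + 9 + 5 + 2 = 22

22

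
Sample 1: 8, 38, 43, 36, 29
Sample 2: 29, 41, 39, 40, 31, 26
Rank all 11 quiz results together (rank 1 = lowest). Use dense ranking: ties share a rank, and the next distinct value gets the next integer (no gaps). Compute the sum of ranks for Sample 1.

25

Sorted (ascending): 8, 26, 29, 29, 31, 36, 38, 39, 40, 41, 43
The 2 values of 29 share dense rank 3.
Remaining distinct values take the next consecutive integers.
Sample 1 values → pooled ranks: 8→1, 38→6, 43→10, 36→5, 29→3
Rank sum = 1 + 6 + 10 + 5 + 3 = 25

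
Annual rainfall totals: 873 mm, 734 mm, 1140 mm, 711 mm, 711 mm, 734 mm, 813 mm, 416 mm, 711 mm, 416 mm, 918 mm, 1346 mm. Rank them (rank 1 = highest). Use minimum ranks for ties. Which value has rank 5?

Sorted (descending): 1346, 1140, 918, 873, 813, 734, 734, 711, 711, 711, 416, 416
The 2 values of 734 occupy positions 6–7 → each gets rank 6.
The 3 values of 711 occupy positions 8–10 → each gets rank 8.
The 2 values of 416 occupy positions 11–12 → each gets rank 11.
Rank 5 → value 813.

813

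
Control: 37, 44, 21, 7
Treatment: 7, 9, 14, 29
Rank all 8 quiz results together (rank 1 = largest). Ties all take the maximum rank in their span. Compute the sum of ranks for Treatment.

22

Sorted (descending): 44, 37, 29, 21, 14, 9, 7, 7
The 2 values of 7 occupy positions 7–8 → each gets rank 8.
Treatment values → pooled ranks: 7→8, 9→6, 14→5, 29→3
Rank sum = 8 + 6 + 5 + 3 = 22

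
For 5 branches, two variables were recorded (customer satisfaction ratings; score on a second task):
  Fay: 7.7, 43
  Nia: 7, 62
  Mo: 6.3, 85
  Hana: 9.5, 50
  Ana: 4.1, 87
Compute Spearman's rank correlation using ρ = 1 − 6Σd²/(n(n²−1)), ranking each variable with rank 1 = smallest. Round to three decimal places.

-0.900

Ranks of variable 1: 4, 3, 2, 5, 1
Ranks of variable 2: 1, 3, 4, 2, 5
d = r₁ − r₂: 3, 0, -2, 3, -4
d²: 9, 0, 4, 9, 16; Σd² = 38
ρ = 1 − 6·38/(5·24) = 1 − 228/120 = -0.900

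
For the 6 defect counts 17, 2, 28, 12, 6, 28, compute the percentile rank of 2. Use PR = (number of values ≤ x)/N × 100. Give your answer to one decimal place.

N = 6.
Strictly below 2: 0. Equal to 2: 1.
PR = 1/6 × 100 = 16.7

16.7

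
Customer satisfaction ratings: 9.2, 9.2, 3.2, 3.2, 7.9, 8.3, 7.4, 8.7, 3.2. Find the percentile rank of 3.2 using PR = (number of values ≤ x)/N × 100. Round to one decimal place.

N = 9.
Strictly below 3.2: 0. Equal to 3.2: 3.
PR = 3/9 × 100 = 33.3

33.3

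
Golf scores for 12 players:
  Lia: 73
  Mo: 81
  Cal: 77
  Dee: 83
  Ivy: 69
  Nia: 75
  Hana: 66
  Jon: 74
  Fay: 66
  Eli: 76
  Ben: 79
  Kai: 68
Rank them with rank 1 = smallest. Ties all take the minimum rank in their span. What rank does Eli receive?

8

Sorted (ascending): 66, 66, 68, 69, 73, 74, 75, 76, 77, 79, 81, 83
The 2 values of 66 occupy positions 1–2 → each gets rank 1.
Eli has value 76 → rank 8.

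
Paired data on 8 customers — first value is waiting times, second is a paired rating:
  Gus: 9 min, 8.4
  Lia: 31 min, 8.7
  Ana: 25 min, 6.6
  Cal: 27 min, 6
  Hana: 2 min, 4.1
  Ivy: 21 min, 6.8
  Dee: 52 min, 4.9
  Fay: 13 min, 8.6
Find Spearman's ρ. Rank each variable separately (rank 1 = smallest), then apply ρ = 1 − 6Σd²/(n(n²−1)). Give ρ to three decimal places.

0.048

Ranks of variable 1: 2, 7, 5, 6, 1, 4, 8, 3
Ranks of variable 2: 6, 8, 4, 3, 1, 5, 2, 7
d = r₁ − r₂: -4, -1, 1, 3, 0, -1, 6, -4
d²: 16, 1, 1, 9, 0, 1, 36, 16; Σd² = 80
ρ = 1 − 6·80/(8·63) = 1 − 480/504 = 0.048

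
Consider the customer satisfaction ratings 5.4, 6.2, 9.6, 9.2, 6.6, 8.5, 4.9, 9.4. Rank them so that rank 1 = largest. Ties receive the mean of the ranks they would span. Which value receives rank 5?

6.6

Sorted (descending): 9.6, 9.4, 9.2, 8.5, 6.6, 6.2, 5.4, 4.9
No ties — each value takes its position as its rank.
Rank 5 → value 6.6.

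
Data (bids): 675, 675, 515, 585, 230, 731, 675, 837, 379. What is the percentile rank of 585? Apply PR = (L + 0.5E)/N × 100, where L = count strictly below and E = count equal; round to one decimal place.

38.9

N = 9.
Strictly below 585: 3. Equal to 585: 1.
PR = (3 + 0.5·1)/9 × 100 = 38.9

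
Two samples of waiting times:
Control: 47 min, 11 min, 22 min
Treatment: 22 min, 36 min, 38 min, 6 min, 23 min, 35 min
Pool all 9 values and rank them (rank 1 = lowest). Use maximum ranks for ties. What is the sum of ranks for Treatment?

31

Sorted (ascending): 6, 11, 22, 22, 23, 35, 36, 38, 47
The 2 values of 22 occupy positions 3–4 → each gets rank 4.
Treatment values → pooled ranks: 22→4, 36→7, 38→8, 6→1, 23→5, 35→6
Rank sum = 4 + 7 + 8 + 1 + 5 + 6 = 31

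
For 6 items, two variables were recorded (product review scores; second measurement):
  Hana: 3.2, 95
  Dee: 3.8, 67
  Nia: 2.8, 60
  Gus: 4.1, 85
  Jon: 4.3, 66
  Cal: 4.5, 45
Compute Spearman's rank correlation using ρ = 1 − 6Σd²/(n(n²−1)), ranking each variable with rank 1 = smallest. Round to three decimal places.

-0.371

Ranks of variable 1: 2, 3, 1, 4, 5, 6
Ranks of variable 2: 6, 4, 2, 5, 3, 1
d = r₁ − r₂: -4, -1, -1, -1, 2, 5
d²: 16, 1, 1, 1, 4, 25; Σd² = 48
ρ = 1 − 6·48/(6·35) = 1 − 288/210 = -0.371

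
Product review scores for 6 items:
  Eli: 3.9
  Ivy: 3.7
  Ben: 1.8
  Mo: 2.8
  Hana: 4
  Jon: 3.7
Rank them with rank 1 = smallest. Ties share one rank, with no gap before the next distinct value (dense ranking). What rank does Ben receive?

1

Sorted (ascending): 1.8, 2.8, 3.7, 3.7, 3.9, 4
The 2 values of 3.7 share dense rank 3.
Remaining distinct values take the next consecutive integers.
Ben has value 1.8 → rank 1.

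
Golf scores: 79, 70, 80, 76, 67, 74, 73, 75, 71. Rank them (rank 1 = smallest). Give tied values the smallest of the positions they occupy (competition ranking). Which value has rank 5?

74

Sorted (ascending): 67, 70, 71, 73, 74, 75, 76, 79, 80
No ties — each value takes its position as its rank.
Rank 5 → value 74.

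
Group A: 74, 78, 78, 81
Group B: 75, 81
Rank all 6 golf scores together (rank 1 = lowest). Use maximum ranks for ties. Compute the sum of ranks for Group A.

15

Sorted (ascending): 74, 75, 78, 78, 81, 81
The 2 values of 78 occupy positions 3–4 → each gets rank 4.
The 2 values of 81 occupy positions 5–6 → each gets rank 6.
Group A values → pooled ranks: 74→1, 78→4, 78→4, 81→6
Rank sum = 1 + 4 + 4 + 6 = 15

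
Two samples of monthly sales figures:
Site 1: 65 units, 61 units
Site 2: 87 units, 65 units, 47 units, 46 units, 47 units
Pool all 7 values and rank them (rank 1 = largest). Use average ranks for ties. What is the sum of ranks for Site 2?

21.5

Sorted (descending): 87, 65, 65, 61, 47, 47, 46
The 2 values of 65 occupy positions 2–3 → average rank (2+3)/2 = 2.5.
The 2 values of 47 occupy positions 5–6 → average rank (5+6)/2 = 5.5.
Site 2 values → pooled ranks: 87→1, 65→2.5, 47→5.5, 46→7, 47→5.5
Rank sum = 1 + 2.5 + 5.5 + 7 + 5.5 = 21.5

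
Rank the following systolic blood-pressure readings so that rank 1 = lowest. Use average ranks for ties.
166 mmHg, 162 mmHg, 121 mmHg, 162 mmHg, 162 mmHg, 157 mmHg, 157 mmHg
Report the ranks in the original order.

7, 5, 1, 5, 5, 2.5, 2.5

Sorted (ascending): 121, 157, 157, 162, 162, 162, 166
The 2 values of 157 occupy positions 2–3 → average rank (2+3)/2 = 2.5.
The 3 values of 162 occupy positions 4–6 → average rank 5.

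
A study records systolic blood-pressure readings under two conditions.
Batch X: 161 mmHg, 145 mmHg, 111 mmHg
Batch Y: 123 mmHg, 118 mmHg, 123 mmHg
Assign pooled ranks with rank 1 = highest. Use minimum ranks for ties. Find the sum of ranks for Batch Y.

Sorted (descending): 161, 145, 123, 123, 118, 111
The 2 values of 123 occupy positions 3–4 → each gets rank 3.
Batch Y values → pooled ranks: 123→3, 118→5, 123→3
Rank sum = 3 + 5 + 3 = 11

11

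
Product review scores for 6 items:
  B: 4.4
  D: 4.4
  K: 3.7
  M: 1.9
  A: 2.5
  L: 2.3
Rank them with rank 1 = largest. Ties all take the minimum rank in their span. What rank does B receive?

Sorted (descending): 4.4, 4.4, 3.7, 2.5, 2.3, 1.9
The 2 values of 4.4 occupy positions 1–2 → each gets rank 1.
B has value 4.4 → rank 1.

1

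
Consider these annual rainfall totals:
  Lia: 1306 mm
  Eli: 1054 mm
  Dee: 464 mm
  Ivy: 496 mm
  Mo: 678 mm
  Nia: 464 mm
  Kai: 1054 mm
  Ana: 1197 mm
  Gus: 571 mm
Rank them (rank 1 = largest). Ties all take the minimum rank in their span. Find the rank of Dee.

Sorted (descending): 1306, 1197, 1054, 1054, 678, 571, 496, 464, 464
The 2 values of 1054 occupy positions 3–4 → each gets rank 3.
The 2 values of 464 occupy positions 8–9 → each gets rank 8.
Dee has value 464 mm → rank 8.

8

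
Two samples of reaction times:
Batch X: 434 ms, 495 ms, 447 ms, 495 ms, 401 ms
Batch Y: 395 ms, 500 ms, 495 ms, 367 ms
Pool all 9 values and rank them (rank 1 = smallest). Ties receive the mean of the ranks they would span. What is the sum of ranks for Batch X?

Sorted (ascending): 367, 395, 401, 434, 447, 495, 495, 495, 500
The 3 values of 495 occupy positions 6–8 → average rank 7.
Batch X values → pooled ranks: 434→4, 495→7, 447→5, 495→7, 401→3
Rank sum = 4 + 7 + 5 + 7 + 3 = 26

26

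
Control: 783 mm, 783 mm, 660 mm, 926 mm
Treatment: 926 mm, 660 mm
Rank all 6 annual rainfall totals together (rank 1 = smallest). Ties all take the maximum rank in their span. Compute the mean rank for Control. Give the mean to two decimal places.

4.00

Sorted (ascending): 660, 660, 783, 783, 926, 926
The 2 values of 660 occupy positions 1–2 → each gets rank 2.
The 2 values of 783 occupy positions 3–4 → each gets rank 4.
The 2 values of 926 occupy positions 5–6 → each gets rank 6.
Control values → pooled ranks: 783→4, 783→4, 660→2, 926→6
Mean rank = (4 + 4 + 2 + 6) / 4 = 4.00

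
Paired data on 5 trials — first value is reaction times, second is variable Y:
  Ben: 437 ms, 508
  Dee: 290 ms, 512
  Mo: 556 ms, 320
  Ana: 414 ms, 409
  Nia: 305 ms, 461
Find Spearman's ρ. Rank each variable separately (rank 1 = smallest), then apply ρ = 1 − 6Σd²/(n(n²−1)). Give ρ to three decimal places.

-0.700

Ranks of variable 1: 4, 1, 5, 3, 2
Ranks of variable 2: 4, 5, 1, 2, 3
d = r₁ − r₂: 0, -4, 4, 1, -1
d²: 0, 16, 16, 1, 1; Σd² = 34
ρ = 1 − 6·34/(5·24) = 1 − 204/120 = -0.700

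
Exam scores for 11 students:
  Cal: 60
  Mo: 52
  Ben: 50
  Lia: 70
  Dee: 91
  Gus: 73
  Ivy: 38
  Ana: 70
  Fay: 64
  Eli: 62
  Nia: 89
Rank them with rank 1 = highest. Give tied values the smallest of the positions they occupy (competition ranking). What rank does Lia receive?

Sorted (descending): 91, 89, 73, 70, 70, 64, 62, 60, 52, 50, 38
The 2 values of 70 occupy positions 4–5 → each gets rank 4.
Lia has value 70 → rank 4.

4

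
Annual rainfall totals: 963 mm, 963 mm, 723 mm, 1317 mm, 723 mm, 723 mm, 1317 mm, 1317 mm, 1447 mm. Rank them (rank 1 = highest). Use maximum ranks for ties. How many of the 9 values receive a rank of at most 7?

Sorted (descending): 1447, 1317, 1317, 1317, 963, 963, 723, 723, 723
The 3 values of 1317 occupy positions 2–4 → each gets rank 4.
The 2 values of 963 occupy positions 5–6 → each gets rank 6.
The 3 values of 723 occupy positions 7–9 → each gets rank 9.
Ranks ≤ 7: {1, 4, 4, 4, 6, 6} → 6 values.

6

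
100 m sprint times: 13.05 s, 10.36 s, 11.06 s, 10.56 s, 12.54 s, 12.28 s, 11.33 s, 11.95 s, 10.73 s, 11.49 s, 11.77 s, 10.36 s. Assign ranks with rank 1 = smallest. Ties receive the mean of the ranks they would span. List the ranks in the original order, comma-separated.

12, 1.5, 5, 3, 11, 10, 6, 9, 4, 7, 8, 1.5

Sorted (ascending): 10.36, 10.36, 10.56, 10.73, 11.06, 11.33, 11.49, 11.77, 11.95, 12.28, 12.54, 13.05
The 2 values of 10.36 occupy positions 1–2 → average rank (1+2)/2 = 1.5.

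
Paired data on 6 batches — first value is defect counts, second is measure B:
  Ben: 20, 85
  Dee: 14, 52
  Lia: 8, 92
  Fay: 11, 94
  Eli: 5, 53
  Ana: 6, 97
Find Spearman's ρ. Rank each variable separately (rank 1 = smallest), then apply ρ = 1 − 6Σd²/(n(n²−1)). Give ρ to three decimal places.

Ranks of variable 1: 6, 5, 3, 4, 1, 2
Ranks of variable 2: 3, 1, 4, 5, 2, 6
d = r₁ − r₂: 3, 4, -1, -1, -1, -4
d²: 9, 16, 1, 1, 1, 16; Σd² = 44
ρ = 1 − 6·44/(6·35) = 1 − 264/210 = -0.257

-0.257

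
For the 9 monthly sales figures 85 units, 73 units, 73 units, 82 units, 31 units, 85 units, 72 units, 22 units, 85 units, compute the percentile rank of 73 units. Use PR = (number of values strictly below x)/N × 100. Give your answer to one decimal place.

33.3

N = 9.
Strictly below 73: 3. Equal to 73: 2.
PR = 3/9 × 100 = 33.3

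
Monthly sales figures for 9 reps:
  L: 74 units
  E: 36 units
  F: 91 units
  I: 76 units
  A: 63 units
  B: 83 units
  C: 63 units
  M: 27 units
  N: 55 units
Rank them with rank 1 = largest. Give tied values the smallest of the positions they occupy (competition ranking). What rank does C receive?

Sorted (descending): 91, 83, 76, 74, 63, 63, 55, 36, 27
The 2 values of 63 occupy positions 5–6 → each gets rank 5.
C has value 63 units → rank 5.

5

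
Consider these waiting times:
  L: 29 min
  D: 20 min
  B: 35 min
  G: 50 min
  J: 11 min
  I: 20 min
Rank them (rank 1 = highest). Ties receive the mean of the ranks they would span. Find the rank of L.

3

Sorted (descending): 50, 35, 29, 20, 20, 11
The 2 values of 20 occupy positions 4–5 → average rank (4+5)/2 = 4.5.
L has value 29 min → rank 3.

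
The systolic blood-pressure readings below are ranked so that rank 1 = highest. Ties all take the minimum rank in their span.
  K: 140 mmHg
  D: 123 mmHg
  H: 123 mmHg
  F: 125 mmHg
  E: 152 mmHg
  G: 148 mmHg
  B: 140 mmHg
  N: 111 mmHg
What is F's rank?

Sorted (descending): 152, 148, 140, 140, 125, 123, 123, 111
The 2 values of 140 occupy positions 3–4 → each gets rank 3.
The 2 values of 123 occupy positions 6–7 → each gets rank 6.
F has value 125 mmHg → rank 5.

5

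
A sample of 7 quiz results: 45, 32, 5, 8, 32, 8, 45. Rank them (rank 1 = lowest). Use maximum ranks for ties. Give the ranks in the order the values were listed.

Sorted (ascending): 5, 8, 8, 32, 32, 45, 45
The 2 values of 8 occupy positions 2–3 → each gets rank 3.
The 2 values of 32 occupy positions 4–5 → each gets rank 5.
The 2 values of 45 occupy positions 6–7 → each gets rank 7.

7, 5, 1, 3, 5, 3, 7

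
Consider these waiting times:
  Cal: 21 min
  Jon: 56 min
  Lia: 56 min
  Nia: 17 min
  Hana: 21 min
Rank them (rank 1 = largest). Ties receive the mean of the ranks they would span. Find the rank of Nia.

Sorted (descending): 56, 56, 21, 21, 17
The 2 values of 56 occupy positions 1–2 → average rank (1+2)/2 = 1.5.
The 2 values of 21 occupy positions 3–4 → average rank (3+4)/2 = 3.5.
Nia has value 17 min → rank 5.

5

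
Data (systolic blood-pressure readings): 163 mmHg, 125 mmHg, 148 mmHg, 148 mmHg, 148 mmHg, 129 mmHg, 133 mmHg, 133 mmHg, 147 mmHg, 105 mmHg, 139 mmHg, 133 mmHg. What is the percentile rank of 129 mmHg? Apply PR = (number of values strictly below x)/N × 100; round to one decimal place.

16.7

N = 12.
Strictly below 129: 2. Equal to 129: 1.
PR = 2/12 × 100 = 16.7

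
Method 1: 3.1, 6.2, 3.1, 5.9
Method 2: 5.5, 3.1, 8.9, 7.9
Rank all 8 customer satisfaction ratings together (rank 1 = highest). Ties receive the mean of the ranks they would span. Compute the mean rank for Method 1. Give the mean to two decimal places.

5.25

Sorted (descending): 8.9, 7.9, 6.2, 5.9, 5.5, 3.1, 3.1, 3.1
The 3 values of 3.1 occupy positions 6–8 → average rank 7.
Method 1 values → pooled ranks: 3.1→7, 6.2→3, 3.1→7, 5.9→4
Mean rank = (7 + 3 + 7 + 4) / 4 = 5.25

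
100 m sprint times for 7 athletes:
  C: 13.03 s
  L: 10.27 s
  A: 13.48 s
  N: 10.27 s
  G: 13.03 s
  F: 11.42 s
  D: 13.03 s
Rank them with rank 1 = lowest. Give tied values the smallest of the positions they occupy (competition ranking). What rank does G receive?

Sorted (ascending): 10.27, 10.27, 11.42, 13.03, 13.03, 13.03, 13.48
The 2 values of 10.27 occupy positions 1–2 → each gets rank 1.
The 3 values of 13.03 occupy positions 4–6 → each gets rank 4.
G has value 13.03 s → rank 4.

4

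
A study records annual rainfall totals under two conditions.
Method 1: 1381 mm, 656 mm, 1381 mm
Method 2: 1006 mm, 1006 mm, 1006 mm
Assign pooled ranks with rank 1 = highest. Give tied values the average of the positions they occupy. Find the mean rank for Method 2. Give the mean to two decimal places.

Sorted (descending): 1381, 1381, 1006, 1006, 1006, 656
The 2 values of 1381 occupy positions 1–2 → average rank (1+2)/2 = 1.5.
The 3 values of 1006 occupy positions 3–5 → average rank 4.
Method 2 values → pooled ranks: 1006→4, 1006→4, 1006→4
Mean rank = (4 + 4 + 4) / 3 = 4.00

4.00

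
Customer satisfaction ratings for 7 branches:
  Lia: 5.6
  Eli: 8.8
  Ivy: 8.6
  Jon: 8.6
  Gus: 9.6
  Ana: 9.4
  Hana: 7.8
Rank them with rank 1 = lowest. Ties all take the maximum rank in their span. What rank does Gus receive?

Sorted (ascending): 5.6, 7.8, 8.6, 8.6, 8.8, 9.4, 9.6
The 2 values of 8.6 occupy positions 3–4 → each gets rank 4.
Gus has value 9.6 → rank 7.

7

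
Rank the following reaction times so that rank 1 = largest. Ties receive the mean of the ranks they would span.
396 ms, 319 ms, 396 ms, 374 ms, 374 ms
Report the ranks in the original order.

1.5, 5, 1.5, 3.5, 3.5

Sorted (descending): 396, 396, 374, 374, 319
The 2 values of 396 occupy positions 1–2 → average rank (1+2)/2 = 1.5.
The 2 values of 374 occupy positions 3–4 → average rank (3+4)/2 = 3.5.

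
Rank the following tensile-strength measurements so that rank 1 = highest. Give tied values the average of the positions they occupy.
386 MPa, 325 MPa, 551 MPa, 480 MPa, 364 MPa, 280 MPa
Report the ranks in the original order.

Sorted (descending): 551, 480, 386, 364, 325, 280
No ties — each value takes its position as its rank.

3, 5, 1, 2, 4, 6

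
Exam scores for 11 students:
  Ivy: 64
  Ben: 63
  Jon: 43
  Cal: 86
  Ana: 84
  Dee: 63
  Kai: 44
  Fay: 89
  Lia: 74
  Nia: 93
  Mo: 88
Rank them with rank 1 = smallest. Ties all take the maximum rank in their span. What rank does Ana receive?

7

Sorted (ascending): 43, 44, 63, 63, 64, 74, 84, 86, 88, 89, 93
The 2 values of 63 occupy positions 3–4 → each gets rank 4.
Ana has value 84 → rank 7.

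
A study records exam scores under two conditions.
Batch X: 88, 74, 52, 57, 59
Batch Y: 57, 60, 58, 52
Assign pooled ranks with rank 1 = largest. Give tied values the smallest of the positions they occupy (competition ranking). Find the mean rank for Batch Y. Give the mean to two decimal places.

Sorted (descending): 88, 74, 60, 59, 58, 57, 57, 52, 52
The 2 values of 57 occupy positions 6–7 → each gets rank 6.
The 2 values of 52 occupy positions 8–9 → each gets rank 8.
Batch Y values → pooled ranks: 57→6, 60→3, 58→5, 52→8
Mean rank = (6 + 3 + 5 + 8) / 4 = 5.50

5.50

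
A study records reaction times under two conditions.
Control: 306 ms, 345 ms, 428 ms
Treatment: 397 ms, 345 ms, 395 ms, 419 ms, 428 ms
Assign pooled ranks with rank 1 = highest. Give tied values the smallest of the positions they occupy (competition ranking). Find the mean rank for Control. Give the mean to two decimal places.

5.00

Sorted (descending): 428, 428, 419, 397, 395, 345, 345, 306
The 2 values of 428 occupy positions 1–2 → each gets rank 1.
The 2 values of 345 occupy positions 6–7 → each gets rank 6.
Control values → pooled ranks: 306→8, 345→6, 428→1
Mean rank = (8 + 6 + 1) / 3 = 5.00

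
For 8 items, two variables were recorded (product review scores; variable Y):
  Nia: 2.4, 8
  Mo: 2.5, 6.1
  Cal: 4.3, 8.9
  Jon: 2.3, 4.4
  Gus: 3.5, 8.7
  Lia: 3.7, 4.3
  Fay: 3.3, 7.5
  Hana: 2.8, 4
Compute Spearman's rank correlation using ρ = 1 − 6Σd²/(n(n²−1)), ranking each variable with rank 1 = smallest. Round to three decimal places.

Ranks of variable 1: 2, 3, 8, 1, 6, 7, 5, 4
Ranks of variable 2: 6, 4, 8, 3, 7, 2, 5, 1
d = r₁ − r₂: -4, -1, 0, -2, -1, 5, 0, 3
d²: 16, 1, 0, 4, 1, 25, 0, 9; Σd² = 56
ρ = 1 − 6·56/(8·63) = 1 − 336/504 = 0.333

0.333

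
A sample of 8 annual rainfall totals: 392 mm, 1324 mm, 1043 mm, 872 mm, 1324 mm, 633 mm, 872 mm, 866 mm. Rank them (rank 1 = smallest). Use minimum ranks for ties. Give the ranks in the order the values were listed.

1, 7, 6, 4, 7, 2, 4, 3

Sorted (ascending): 392, 633, 866, 872, 872, 1043, 1324, 1324
The 2 values of 872 occupy positions 4–5 → each gets rank 4.
The 2 values of 1324 occupy positions 7–8 → each gets rank 7.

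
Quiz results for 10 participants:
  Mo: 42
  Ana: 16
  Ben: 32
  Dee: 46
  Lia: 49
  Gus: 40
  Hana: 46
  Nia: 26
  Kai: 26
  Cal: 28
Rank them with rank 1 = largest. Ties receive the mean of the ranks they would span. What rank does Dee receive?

Sorted (descending): 49, 46, 46, 42, 40, 32, 28, 26, 26, 16
The 2 values of 46 occupy positions 2–3 → average rank (2+3)/2 = 2.5.
The 2 values of 26 occupy positions 8–9 → average rank (8+9)/2 = 8.5.
Dee has value 46 → rank 2.5.

2.5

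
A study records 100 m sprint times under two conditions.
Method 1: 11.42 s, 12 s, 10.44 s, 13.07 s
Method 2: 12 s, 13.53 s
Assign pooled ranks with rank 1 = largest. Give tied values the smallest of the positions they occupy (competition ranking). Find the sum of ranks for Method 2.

4

Sorted (descending): 13.53, 13.07, 12, 12, 11.42, 10.44
The 2 values of 12 occupy positions 3–4 → each gets rank 3.
Method 2 values → pooled ranks: 12→3, 13.53→1
Rank sum = 3 + 1 = 4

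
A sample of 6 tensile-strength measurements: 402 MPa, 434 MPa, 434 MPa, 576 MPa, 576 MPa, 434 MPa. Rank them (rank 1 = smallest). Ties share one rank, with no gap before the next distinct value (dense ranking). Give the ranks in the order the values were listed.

1, 2, 2, 3, 3, 2

Sorted (ascending): 402, 434, 434, 434, 576, 576
The 3 values of 434 share dense rank 2.
The 2 values of 576 share dense rank 3.
Remaining distinct values take the next consecutive integers.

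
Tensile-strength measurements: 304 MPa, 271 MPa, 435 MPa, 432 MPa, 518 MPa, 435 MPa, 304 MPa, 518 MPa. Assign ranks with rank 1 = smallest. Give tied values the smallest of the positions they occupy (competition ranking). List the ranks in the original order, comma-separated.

Sorted (ascending): 271, 304, 304, 432, 435, 435, 518, 518
The 2 values of 304 occupy positions 2–3 → each gets rank 2.
The 2 values of 435 occupy positions 5–6 → each gets rank 5.
The 2 values of 518 occupy positions 7–8 → each gets rank 7.

2, 1, 5, 4, 7, 5, 2, 7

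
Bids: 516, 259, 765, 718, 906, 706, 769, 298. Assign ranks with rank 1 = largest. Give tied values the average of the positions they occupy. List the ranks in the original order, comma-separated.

Sorted (descending): 906, 769, 765, 718, 706, 516, 298, 259
No ties — each value takes its position as its rank.

6, 8, 3, 4, 1, 5, 2, 7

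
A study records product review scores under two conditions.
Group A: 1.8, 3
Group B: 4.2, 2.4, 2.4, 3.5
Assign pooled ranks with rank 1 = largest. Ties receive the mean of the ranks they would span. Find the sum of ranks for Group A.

9

Sorted (descending): 4.2, 3.5, 3, 2.4, 2.4, 1.8
The 2 values of 2.4 occupy positions 4–5 → average rank (4+5)/2 = 4.5.
Group A values → pooled ranks: 1.8→6, 3→3
Rank sum = 6 + 3 = 9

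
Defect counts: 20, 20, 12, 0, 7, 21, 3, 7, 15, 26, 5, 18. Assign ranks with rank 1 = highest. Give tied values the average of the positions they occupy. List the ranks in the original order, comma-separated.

3.5, 3.5, 7, 12, 8.5, 2, 11, 8.5, 6, 1, 10, 5

Sorted (descending): 26, 21, 20, 20, 18, 15, 12, 7, 7, 5, 3, 0
The 2 values of 20 occupy positions 3–4 → average rank (3+4)/2 = 3.5.
The 2 values of 7 occupy positions 8–9 → average rank (8+9)/2 = 8.5.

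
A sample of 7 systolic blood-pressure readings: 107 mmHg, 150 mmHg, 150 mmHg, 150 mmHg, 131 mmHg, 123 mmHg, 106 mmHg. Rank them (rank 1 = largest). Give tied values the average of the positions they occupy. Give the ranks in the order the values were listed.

Sorted (descending): 150, 150, 150, 131, 123, 107, 106
The 3 values of 150 occupy positions 1–3 → average rank 2.

6, 2, 2, 2, 4, 5, 7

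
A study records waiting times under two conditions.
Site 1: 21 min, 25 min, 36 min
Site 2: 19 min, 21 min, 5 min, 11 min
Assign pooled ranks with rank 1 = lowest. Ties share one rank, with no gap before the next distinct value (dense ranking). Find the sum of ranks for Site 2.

10

Sorted (ascending): 5, 11, 19, 21, 21, 25, 36
The 2 values of 21 share dense rank 4.
Remaining distinct values take the next consecutive integers.
Site 2 values → pooled ranks: 19→3, 21→4, 5→1, 11→2
Rank sum = 3 + 4 + 1 + 2 = 10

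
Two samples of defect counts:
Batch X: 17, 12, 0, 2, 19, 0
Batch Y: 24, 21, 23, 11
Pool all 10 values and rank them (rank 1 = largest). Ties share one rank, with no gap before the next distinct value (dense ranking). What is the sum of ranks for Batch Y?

Sorted (descending): 24, 23, 21, 19, 17, 12, 11, 2, 0, 0
The 2 values of 0 share dense rank 9.
Remaining distinct values take the next consecutive integers.
Batch Y values → pooled ranks: 24→1, 21→3, 23→2, 11→7
Rank sum = 1 + 3 + 2 + 7 = 13

13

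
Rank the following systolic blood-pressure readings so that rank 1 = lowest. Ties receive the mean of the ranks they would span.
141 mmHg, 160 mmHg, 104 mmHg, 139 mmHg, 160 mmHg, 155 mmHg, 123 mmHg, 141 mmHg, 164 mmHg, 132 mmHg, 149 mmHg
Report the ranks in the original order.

5.5, 9.5, 1, 4, 9.5, 8, 2, 5.5, 11, 3, 7

Sorted (ascending): 104, 123, 132, 139, 141, 141, 149, 155, 160, 160, 164
The 2 values of 141 occupy positions 5–6 → average rank (5+6)/2 = 5.5.
The 2 values of 160 occupy positions 9–10 → average rank (9+10)/2 = 9.5.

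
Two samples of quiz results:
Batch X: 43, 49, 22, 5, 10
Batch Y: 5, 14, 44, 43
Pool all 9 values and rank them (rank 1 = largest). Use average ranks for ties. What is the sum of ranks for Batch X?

Sorted (descending): 49, 44, 43, 43, 22, 14, 10, 5, 5
The 2 values of 43 occupy positions 3–4 → average rank (3+4)/2 = 3.5.
The 2 values of 5 occupy positions 8–9 → average rank (8+9)/2 = 8.5.
Batch X values → pooled ranks: 43→3.5, 49→1, 22→5, 5→8.5, 10→7
Rank sum = 3.5 + 1 + 5 + 8.5 + 7 = 25

25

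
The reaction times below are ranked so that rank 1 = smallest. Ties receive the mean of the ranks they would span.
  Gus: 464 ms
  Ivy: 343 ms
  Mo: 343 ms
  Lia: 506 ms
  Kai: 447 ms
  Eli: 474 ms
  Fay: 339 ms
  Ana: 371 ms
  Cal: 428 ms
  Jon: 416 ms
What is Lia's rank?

Sorted (ascending): 339, 343, 343, 371, 416, 428, 447, 464, 474, 506
The 2 values of 343 occupy positions 2–3 → average rank (2+3)/2 = 2.5.
Lia has value 506 ms → rank 10.

10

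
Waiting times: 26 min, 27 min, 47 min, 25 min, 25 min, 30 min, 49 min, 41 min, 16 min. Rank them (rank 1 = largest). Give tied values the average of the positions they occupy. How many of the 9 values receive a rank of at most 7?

Sorted (descending): 49, 47, 41, 30, 27, 26, 25, 25, 16
The 2 values of 25 occupy positions 7–8 → average rank (7+8)/2 = 7.5.
Ranks ≤ 7: {1, 2, 3, 4, 5, 6} → 6 values.

6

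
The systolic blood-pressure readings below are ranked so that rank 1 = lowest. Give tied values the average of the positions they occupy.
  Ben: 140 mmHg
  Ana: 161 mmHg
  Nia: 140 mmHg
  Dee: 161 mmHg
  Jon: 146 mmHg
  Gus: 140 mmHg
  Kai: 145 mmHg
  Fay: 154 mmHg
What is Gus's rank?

2

Sorted (ascending): 140, 140, 140, 145, 146, 154, 161, 161
The 3 values of 140 occupy positions 1–3 → average rank 2.
The 2 values of 161 occupy positions 7–8 → average rank (7+8)/2 = 7.5.
Gus has value 140 mmHg → rank 2.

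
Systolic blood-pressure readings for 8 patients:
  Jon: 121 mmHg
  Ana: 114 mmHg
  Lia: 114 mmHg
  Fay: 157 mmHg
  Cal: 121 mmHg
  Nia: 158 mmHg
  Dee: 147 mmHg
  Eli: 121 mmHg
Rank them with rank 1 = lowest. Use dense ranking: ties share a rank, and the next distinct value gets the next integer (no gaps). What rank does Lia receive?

1

Sorted (ascending): 114, 114, 121, 121, 121, 147, 157, 158
The 2 values of 114 share dense rank 1.
The 3 values of 121 share dense rank 2.
Remaining distinct values take the next consecutive integers.
Lia has value 114 mmHg → rank 1.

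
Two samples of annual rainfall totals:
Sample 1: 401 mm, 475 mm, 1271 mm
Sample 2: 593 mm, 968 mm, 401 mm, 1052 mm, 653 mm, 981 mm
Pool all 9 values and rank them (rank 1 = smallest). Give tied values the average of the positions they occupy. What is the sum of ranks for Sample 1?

13.5

Sorted (ascending): 401, 401, 475, 593, 653, 968, 981, 1052, 1271
The 2 values of 401 occupy positions 1–2 → average rank (1+2)/2 = 1.5.
Sample 1 values → pooled ranks: 401→1.5, 475→3, 1271→9
Rank sum = 1.5 + 3 + 9 = 13.5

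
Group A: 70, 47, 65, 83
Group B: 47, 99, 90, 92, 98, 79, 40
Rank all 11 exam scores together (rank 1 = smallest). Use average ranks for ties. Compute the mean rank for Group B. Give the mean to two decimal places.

6.79

Sorted (ascending): 40, 47, 47, 65, 70, 79, 83, 90, 92, 98, 99
The 2 values of 47 occupy positions 2–3 → average rank (2+3)/2 = 2.5.
Group B values → pooled ranks: 47→2.5, 99→11, 90→8, 92→9, 98→10, 79→6, 40→1
Mean rank = (2.5 + 11 + 8 + 9 + 10 + 6 + 1) / 7 = 6.79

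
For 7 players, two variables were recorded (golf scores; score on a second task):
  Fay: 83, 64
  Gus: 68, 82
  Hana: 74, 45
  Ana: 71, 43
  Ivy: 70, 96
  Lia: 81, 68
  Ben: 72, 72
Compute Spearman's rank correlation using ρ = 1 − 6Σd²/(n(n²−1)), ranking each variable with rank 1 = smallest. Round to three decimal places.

-0.500

Ranks of variable 1: 7, 1, 5, 3, 2, 6, 4
Ranks of variable 2: 3, 6, 2, 1, 7, 4, 5
d = r₁ − r₂: 4, -5, 3, 2, -5, 2, -1
d²: 16, 25, 9, 4, 25, 4, 1; Σd² = 84
ρ = 1 − 6·84/(7·48) = 1 − 504/336 = -0.500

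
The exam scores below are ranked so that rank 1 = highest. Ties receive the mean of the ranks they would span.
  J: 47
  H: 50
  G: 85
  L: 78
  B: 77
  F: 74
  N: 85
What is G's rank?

1.5

Sorted (descending): 85, 85, 78, 77, 74, 50, 47
The 2 values of 85 occupy positions 1–2 → average rank (1+2)/2 = 1.5.
G has value 85 → rank 1.5.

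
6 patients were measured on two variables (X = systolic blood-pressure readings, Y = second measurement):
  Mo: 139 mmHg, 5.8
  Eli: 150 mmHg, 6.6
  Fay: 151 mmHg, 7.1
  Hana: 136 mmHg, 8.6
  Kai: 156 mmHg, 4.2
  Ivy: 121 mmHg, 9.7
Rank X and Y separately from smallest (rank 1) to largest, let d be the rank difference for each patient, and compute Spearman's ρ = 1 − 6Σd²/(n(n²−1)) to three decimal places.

Ranks of variable 1: 3, 4, 5, 2, 6, 1
Ranks of variable 2: 2, 3, 4, 5, 1, 6
d = r₁ − r₂: 1, 1, 1, -3, 5, -5
d²: 1, 1, 1, 9, 25, 25; Σd² = 62
ρ = 1 − 6·62/(6·35) = 1 − 372/210 = -0.771

-0.771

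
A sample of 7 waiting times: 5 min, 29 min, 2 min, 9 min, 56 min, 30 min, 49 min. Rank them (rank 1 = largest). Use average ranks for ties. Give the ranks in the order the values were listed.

Sorted (descending): 56, 49, 30, 29, 9, 5, 2
No ties — each value takes its position as its rank.

6, 4, 7, 5, 1, 3, 2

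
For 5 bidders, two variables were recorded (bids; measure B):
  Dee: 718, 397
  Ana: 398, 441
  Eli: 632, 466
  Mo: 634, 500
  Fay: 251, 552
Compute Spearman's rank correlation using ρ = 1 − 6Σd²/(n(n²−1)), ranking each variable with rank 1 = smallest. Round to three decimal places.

Ranks of variable 1: 5, 2, 3, 4, 1
Ranks of variable 2: 1, 2, 3, 4, 5
d = r₁ − r₂: 4, 0, 0, 0, -4
d²: 16, 0, 0, 0, 16; Σd² = 32
ρ = 1 − 6·32/(5·24) = 1 − 192/120 = -0.600

-0.600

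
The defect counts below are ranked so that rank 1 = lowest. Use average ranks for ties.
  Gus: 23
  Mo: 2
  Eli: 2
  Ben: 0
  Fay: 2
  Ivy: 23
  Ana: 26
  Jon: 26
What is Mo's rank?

3

Sorted (ascending): 0, 2, 2, 2, 23, 23, 26, 26
The 3 values of 2 occupy positions 2–4 → average rank 3.
The 2 values of 23 occupy positions 5–6 → average rank (5+6)/2 = 5.5.
The 2 values of 26 occupy positions 7–8 → average rank (7+8)/2 = 7.5.
Mo has value 2 → rank 3.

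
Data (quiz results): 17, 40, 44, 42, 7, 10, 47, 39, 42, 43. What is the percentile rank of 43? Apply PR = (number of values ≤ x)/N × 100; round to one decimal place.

80.0

N = 10.
Strictly below 43: 7. Equal to 43: 1.
PR = 8/10 × 100 = 80.0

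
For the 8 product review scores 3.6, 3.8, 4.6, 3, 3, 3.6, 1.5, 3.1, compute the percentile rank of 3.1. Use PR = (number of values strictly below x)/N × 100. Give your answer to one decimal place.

N = 8.
Strictly below 3.1: 3. Equal to 3.1: 1.
PR = 3/8 × 100 = 37.5

37.5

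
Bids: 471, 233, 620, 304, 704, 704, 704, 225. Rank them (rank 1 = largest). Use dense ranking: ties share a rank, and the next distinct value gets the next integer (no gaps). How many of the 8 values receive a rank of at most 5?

7

Sorted (descending): 704, 704, 704, 620, 471, 304, 233, 225
The 3 values of 704 share dense rank 1.
Remaining distinct values take the next consecutive integers.
Ranks ≤ 5: {1, 1, 1, 2, 3, 4, 5} → 7 values.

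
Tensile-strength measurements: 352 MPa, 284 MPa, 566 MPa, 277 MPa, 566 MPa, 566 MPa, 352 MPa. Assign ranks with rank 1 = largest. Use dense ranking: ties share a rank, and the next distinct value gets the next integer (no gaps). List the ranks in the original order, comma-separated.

2, 3, 1, 4, 1, 1, 2

Sorted (descending): 566, 566, 566, 352, 352, 284, 277
The 3 values of 566 share dense rank 1.
The 2 values of 352 share dense rank 2.
Remaining distinct values take the next consecutive integers.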